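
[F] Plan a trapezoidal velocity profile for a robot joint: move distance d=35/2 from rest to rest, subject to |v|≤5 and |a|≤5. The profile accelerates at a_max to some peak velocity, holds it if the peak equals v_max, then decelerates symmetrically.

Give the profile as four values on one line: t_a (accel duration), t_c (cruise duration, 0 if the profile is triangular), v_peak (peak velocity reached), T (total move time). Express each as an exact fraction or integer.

(v_max)²/a_max = 5²/5 = 5
35/2 ≥ 5 → trapezoidal
t_a = 5/5 = 1; v_peak = 5
d_cruise = 35/2 − 5 = 25/2; t_c = (25/2)/5 = 5/2
T = 2·1 + 5/2 = 9/2

t_a=1 t_c=5/2 v_peak=5 T=9/2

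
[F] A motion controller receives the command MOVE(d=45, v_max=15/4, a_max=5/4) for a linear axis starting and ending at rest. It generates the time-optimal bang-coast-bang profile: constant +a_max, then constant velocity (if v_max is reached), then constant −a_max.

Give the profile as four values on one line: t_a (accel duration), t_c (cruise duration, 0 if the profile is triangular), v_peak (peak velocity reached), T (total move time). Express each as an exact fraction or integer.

t_a=3 t_c=9 v_peak=15/4 T=15

v_max²/a_max = (15/4)²/(5/4) = 45/4
45 ≥ 45/4 ⇒ cruise phase
t_a = (15/4)/(5/4) = 3; v_peak = 15/4
d_cruise = 45 − 45/4 = 135/4; t_c = (135/4)/(15/4) = 9
T = 2·3 + 9 = 15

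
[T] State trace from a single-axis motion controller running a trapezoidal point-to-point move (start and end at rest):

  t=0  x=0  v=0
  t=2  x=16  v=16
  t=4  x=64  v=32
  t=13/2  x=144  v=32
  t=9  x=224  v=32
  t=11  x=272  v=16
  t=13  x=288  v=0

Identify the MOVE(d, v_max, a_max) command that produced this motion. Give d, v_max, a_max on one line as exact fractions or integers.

d=288 v_max=32 a_max=8

final state: t=13, x=288, v=0 → d = 288
a_max = (16−0)/(2−0) = 8
max v = 32 over t∈[4,9] → v_max = 32
check: 32·(4+5) = 288 ✓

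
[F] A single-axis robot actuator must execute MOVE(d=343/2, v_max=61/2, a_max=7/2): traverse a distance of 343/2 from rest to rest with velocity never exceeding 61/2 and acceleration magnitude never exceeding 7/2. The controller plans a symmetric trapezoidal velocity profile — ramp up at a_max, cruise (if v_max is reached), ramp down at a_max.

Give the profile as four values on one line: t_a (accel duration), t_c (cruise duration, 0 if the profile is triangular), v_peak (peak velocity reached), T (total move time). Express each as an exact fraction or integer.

t_a=7 t_c=0 v_peak=49/2 T=14

(v_max)²/a_max = (61/2)²/(7/2) = 3721/14
343/2 < 3721/14 → triangular
v_peak = √(343/2·7/2) = √(2401/4) = 49/2
t_a = (49/2)/(7/2) = 7; t_c = 0
T = 2·7 = 14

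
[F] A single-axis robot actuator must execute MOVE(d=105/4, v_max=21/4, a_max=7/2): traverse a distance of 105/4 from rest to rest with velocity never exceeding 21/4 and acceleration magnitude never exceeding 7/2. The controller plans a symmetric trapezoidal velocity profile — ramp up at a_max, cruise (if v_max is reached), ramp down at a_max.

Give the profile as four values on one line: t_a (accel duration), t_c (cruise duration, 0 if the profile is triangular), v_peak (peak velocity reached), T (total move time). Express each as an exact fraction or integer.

t_a=3/2 t_c=7/2 v_peak=21/4 T=13/2

(v_max)²/a_max = (21/4)²/(7/2) = 63/8
105/4 ≥ 63/8 ⇒ cruise phase
t_a = (21/4)/(7/2) = 3/2; v_peak = 21/4
d_cruise = 105/4 − 63/8 = 147/8; t_c = (147/8)/(21/4) = 7/2
T = 2·3/2 + 7/2 = 13/2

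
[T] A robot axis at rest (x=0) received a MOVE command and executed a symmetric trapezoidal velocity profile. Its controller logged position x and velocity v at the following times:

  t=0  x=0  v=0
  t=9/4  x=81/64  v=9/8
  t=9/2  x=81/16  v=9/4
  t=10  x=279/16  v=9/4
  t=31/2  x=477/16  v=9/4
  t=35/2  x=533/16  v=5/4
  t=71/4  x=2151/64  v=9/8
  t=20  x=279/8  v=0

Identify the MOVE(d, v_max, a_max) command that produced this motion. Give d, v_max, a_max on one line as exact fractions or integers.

d=279/8 v_max=9/4 a_max=1/2

final state: t=20, x=279/8, v=0 → d = 279/8
a_max = (9/8−0)/(9/4−0) = 1/2
max v = 9/4 over t∈[9/2,31/2] → v_max = 9/4
check: 9/4·(9/2+11) = 279/8 ✓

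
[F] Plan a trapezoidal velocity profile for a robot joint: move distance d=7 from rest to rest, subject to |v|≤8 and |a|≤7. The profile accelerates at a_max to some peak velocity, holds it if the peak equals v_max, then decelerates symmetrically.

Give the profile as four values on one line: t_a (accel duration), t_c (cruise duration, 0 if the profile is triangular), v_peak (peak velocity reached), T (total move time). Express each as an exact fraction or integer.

v_max²/a_max = 8²/7 = 64/7
7 < 64/7 → triangular
v_peak = √(7·7) = √49 = 7
t_a = 7/7 = 1; t_c = 0
T = 2·1 = 2

t_a=1 t_c=0 v_peak=7 T=2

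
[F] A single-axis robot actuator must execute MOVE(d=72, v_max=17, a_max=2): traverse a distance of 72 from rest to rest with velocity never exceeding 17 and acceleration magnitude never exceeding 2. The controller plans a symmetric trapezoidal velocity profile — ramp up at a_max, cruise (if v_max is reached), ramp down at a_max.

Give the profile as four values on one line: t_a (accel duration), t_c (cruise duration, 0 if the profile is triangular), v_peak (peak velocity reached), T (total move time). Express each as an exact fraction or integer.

vₘ²/aₘ = 17²/2 = 289/2
72 < 289/2 → triangular
v_peak = √(72·2) = √144 = 12
t_a = 12/2 = 6; t_c = 0
T = 2·6 = 12

t_a=6 t_c=0 v_peak=12 T=12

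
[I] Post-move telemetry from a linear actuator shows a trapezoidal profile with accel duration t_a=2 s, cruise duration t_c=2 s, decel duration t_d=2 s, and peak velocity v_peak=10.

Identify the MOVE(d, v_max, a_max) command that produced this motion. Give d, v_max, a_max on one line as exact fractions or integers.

d=40 v_max=10 a_max=5

a_max = 10/2 = 5
d_a = ½·10·2 = 10; d_c = 10·2 = 20
d = 2·10 + 20 = 40
t_c = 2 > 0 ⇒ limit active, v_max = 10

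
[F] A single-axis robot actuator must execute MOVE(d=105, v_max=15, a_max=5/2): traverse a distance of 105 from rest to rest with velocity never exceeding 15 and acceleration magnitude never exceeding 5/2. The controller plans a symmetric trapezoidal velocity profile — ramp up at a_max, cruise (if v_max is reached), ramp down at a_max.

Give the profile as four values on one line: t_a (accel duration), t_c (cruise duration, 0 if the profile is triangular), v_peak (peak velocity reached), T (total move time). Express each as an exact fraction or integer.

t_a=6 t_c=1 v_peak=15 T=13

(v_max)²/a_max = 15²/(5/2) = 90
105 ≥ 90 → trapezoidal
t_a = 15/(5/2) = 6; v_peak = 15
d_cruise = 105 − 90 = 15; t_c = 15/15 = 1
T = 2·6 + 1 = 13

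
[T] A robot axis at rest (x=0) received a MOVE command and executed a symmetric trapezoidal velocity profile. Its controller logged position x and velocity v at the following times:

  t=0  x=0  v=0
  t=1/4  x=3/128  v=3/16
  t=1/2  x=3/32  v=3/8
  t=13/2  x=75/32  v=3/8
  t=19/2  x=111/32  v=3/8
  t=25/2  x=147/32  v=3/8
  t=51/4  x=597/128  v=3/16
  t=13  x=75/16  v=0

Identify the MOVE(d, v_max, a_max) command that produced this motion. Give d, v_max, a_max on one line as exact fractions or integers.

final state: t=13, x=75/16, v=0 → d = 75/16
a_max = (3/16−0)/(1/4−0) = 3/4
max v = 3/8 over t∈[1/2,25/2] → v_max = 3/8
check: 3/8·(1/2+12) = 75/16 ✓

d=75/16 v_max=3/8 a_max=3/4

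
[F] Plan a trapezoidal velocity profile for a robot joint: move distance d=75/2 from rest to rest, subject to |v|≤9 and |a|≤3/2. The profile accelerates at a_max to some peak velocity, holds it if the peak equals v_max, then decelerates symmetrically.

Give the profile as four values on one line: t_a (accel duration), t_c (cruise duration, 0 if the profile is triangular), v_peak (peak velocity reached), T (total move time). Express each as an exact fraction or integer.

t_a=5 t_c=0 v_peak=15/2 T=10

(v_max)²/a_max = 9²/(3/2) = 54
75/2 < 54 ⇒ no cruise
v_peak = √(75/2·3/2) = √(225/4) = 15/2
t_a = (15/2)/(3/2) = 5; t_c = 0
T = 2·5 = 10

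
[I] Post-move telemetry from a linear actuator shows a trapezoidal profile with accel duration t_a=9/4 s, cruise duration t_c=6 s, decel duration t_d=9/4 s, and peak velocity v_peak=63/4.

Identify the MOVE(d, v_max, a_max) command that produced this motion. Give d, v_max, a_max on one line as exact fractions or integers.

d=2079/16 v_max=63/4 a_max=7

a_max = (63/4)/(9/4) = 7
d_a = ½·63/4·9/4 = 567/32; d_c = 63/4·6 = 189/2
d = 2·567/32 + 189/2 = 2079/16
t_c = 6 > 0 so v_max = 63/4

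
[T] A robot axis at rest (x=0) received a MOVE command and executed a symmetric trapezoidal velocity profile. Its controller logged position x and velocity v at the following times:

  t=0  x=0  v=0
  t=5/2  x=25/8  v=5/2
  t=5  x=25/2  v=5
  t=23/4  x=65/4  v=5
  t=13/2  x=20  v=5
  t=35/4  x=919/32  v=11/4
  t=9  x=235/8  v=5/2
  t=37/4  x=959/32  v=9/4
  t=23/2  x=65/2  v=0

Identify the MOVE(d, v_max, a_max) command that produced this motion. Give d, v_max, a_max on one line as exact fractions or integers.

final state: t=23/2, x=65/2, v=0 → d = 65/2
a_max = (5/2−0)/(5/2−0) = 1
max v = 5 over t∈[5,13/2] → v_max = 5
check: 5·(5+3/2) = 65/2 ✓

d=65/2 v_max=5 a_max=1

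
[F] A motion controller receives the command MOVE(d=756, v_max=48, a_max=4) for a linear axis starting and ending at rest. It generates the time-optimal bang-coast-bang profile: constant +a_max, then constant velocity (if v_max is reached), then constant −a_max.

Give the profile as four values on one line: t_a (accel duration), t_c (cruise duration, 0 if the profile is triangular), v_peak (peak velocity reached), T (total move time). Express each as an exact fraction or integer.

t_a=12 t_c=15/4 v_peak=48 T=111/4

vₘ²/aₘ = 48²/4 = 576
756 ≥ 576 so v_max reached
t_a = 48/4 = 12; v_peak = 48
d_cruise = 756 − 576 = 180; t_c = 180/48 = 15/4
T = 2·12 + 15/4 = 111/4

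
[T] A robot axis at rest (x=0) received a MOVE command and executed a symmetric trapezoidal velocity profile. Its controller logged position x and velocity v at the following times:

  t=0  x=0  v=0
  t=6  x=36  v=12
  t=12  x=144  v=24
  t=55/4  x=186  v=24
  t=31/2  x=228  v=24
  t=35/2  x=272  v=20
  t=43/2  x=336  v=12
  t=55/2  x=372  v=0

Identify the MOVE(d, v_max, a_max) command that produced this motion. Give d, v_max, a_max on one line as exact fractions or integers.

d=372 v_max=24 a_max=2

final state: t=55/2, x=372, v=0 → d = 372
a_max = (12−0)/(6−0) = 2
max v = 24 over t∈[12,31/2] → v_max = 24
check: 24·(12+7/2) = 372 ✓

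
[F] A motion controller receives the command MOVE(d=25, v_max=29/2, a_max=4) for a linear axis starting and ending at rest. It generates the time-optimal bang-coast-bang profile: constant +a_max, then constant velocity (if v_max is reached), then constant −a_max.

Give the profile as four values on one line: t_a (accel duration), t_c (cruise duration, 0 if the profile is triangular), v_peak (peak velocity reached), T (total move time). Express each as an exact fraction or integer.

t_a=5/2 t_c=0 v_peak=10 T=5

(v_max)²/a_max = (29/2)²/4 = 841/16
25 < 841/16 ⇒ no cruise
v_peak = √(25·4) = √100 = 10
t_a = 10/4 = 5/2; t_c = 0
T = 2·5/2 = 5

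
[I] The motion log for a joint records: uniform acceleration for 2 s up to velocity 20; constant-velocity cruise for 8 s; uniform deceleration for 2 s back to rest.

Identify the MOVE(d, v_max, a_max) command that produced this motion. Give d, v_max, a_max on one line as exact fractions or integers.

a_max = 20/2 = 10
d_a = ½·20·2 = 20; d_c = 20·8 = 160
d = 2·20 + 160 = 200
t_c = 8 > 0 ⇒ limit active, v_max = 20

d=200 v_max=20 a_max=10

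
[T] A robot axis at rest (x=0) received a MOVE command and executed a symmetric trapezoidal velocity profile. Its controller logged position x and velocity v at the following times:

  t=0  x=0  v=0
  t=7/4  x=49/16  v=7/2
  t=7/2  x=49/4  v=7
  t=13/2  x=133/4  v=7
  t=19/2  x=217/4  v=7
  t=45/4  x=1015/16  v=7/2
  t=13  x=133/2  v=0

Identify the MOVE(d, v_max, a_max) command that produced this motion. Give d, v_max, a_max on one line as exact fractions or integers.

final state: t=13, x=133/2, v=0 → d = 133/2
a_max = (7/2−0)/(7/4−0) = 2
max v = 7 over t∈[7/2,19/2] → v_max = 7
check: 7·(7/2+6) = 133/2 ✓

d=133/2 v_max=7 a_max=2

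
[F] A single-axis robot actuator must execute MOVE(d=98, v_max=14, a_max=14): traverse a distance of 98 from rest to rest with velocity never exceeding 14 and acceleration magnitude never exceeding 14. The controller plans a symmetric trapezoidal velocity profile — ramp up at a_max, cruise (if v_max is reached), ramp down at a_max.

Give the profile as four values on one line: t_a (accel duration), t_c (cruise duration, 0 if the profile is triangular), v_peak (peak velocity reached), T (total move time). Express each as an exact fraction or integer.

(v_max)²/a_max = 14²/14 = 14
98 ≥ 14 ⇒ cruise phase
t_a = 14/14 = 1; v_peak = 14
d_cruise = 98 − 14 = 84; t_c = 84/14 = 6
T = 2·1 + 6 = 8

t_a=1 t_c=6 v_peak=14 T=8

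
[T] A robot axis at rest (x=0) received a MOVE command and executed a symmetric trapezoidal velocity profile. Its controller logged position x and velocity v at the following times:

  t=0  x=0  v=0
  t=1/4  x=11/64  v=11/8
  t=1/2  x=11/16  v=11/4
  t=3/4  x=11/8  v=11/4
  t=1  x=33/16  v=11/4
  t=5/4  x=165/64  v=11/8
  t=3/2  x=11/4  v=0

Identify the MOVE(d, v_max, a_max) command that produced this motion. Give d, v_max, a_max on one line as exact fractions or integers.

final state: t=3/2, x=11/4, v=0 → d = 11/4
a_max = (11/8−0)/(1/4−0) = 11/2
max v = 11/4 over t∈[1/2,1] → v_max = 11/4
check: 11/4·(1/2+1/2) = 11/4 ✓

d=11/4 v_max=11/4 a_max=11/2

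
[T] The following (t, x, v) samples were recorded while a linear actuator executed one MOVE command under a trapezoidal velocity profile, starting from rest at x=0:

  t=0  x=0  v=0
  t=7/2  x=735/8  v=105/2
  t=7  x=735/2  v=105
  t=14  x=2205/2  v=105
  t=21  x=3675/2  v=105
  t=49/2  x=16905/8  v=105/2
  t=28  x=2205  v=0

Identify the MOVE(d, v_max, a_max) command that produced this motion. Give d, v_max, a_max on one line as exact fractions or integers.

d=2205 v_max=105 a_max=15

final state: t=28, x=2205, v=0 → d = 2205
a_max = (105/2−0)/(7/2−0) = 15
max v = 105 over t∈[7,21] → v_max = 105
check: 105·(7+14) = 2205 ✓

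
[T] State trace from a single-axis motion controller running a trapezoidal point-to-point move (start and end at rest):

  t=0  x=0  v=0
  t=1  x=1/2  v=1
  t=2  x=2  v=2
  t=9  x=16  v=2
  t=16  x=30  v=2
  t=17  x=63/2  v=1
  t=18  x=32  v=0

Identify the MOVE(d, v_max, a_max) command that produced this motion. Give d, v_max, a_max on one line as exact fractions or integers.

final state: t=18, x=32, v=0 → d = 32
a_max = (1−0)/(1−0) = 1
max v = 2 over t∈[2,16] → v_max = 2
check: 2·(2+14) = 32 ✓

d=32 v_max=2 a_max=1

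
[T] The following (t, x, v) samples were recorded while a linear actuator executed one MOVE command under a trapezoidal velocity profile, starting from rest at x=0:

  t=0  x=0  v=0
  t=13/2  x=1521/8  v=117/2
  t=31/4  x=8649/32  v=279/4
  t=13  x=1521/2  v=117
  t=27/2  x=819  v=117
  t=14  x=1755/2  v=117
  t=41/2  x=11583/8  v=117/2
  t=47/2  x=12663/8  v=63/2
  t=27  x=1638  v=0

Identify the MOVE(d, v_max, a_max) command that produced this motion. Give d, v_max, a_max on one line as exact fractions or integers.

d=1638 v_max=117 a_max=9

final state: t=27, x=1638, v=0 → d = 1638
a_max = (117/2−0)/(13/2−0) = 9
max v = 117 over t∈[13,14] → v_max = 117
check: 117·(13+1) = 1638 ✓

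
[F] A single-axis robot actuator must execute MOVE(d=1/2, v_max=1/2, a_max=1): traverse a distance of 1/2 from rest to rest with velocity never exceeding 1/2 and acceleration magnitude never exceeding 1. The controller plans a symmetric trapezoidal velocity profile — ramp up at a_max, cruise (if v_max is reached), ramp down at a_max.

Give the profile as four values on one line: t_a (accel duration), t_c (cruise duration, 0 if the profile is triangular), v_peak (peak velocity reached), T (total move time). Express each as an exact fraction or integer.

t_a=1/2 t_c=1/2 v_peak=1/2 T=3/2

v_max²/a_max = (1/2)²/1 = 1/4
1/2 ≥ 1/4 → trapezoidal
t_a = (1/2)/1 = 1/2; v_peak = 1/2
d_cruise = 1/2 − 1/4 = 1/4; t_c = (1/4)/(1/2) = 1/2
T = 2·1/2 + 1/2 = 3/2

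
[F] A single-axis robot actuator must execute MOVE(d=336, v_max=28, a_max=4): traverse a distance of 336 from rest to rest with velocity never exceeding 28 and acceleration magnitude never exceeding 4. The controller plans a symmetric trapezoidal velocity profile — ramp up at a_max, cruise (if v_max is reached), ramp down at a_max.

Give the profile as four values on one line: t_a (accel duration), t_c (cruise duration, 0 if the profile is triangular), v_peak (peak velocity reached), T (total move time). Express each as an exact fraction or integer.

t_a=7 t_c=5 v_peak=28 T=19

v_max²/a_max = 28²/4 = 196
336 ≥ 196 ⇒ cruise phase
t_a = 28/4 = 7; v_peak = 28
d_cruise = 336 − 196 = 140; t_c = 140/28 = 5
T = 2·7 + 5 = 19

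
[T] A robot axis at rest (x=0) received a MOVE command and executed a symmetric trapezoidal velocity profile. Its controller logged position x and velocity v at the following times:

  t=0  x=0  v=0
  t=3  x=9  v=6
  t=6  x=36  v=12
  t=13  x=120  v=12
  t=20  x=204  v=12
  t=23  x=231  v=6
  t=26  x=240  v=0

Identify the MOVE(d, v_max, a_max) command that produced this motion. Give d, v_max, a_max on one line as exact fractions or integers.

d=240 v_max=12 a_max=2

final state: t=26, x=240, v=0 → d = 240
a_max = (6−0)/(3−0) = 2
max v = 12 over t∈[6,20] → v_max = 12
check: 12·(6+14) = 240 ✓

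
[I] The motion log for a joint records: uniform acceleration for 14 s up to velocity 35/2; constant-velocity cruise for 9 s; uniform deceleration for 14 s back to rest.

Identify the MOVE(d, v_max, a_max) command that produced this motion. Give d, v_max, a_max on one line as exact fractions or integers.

a_max = (35/2)/14 = 5/4
d_a = ½·35/2·14 = 245/2; d_c = 35/2·9 = 315/2
d = 2·245/2 + 315/2 = 805/2
t_c = 9 > 0 → v_max = v_peak = 35/2

d=805/2 v_max=35/2 a_max=5/4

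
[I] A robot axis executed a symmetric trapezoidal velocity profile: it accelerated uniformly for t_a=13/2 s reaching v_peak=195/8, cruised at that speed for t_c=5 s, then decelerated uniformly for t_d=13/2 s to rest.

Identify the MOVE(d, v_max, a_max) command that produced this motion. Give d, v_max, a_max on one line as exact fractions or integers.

a_max = (195/8)/(13/2) = 15/4
d_a = ½·195/8·13/2 = 2535/32; d_c = 195/8·5 = 975/8
d = 2·2535/32 + 975/8 = 4485/16
t_c = 5 > 0 ⇒ limit active, v_max = 195/8

d=4485/16 v_max=195/8 a_max=15/4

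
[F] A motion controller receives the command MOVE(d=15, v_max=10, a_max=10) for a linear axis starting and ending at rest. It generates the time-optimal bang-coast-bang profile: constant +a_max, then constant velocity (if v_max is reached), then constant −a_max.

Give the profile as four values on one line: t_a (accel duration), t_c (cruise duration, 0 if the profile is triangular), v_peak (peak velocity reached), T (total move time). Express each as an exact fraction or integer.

vₘ²/aₘ = 10²/10 = 10
15 ≥ 10 ⇒ cruise phase
t_a = 10/10 = 1; v_peak = 10
d_cruise = 15 − 10 = 5; t_c = 5/10 = 1/2
T = 2·1 + 1/2 = 5/2

t_a=1 t_c=1/2 v_peak=10 T=5/2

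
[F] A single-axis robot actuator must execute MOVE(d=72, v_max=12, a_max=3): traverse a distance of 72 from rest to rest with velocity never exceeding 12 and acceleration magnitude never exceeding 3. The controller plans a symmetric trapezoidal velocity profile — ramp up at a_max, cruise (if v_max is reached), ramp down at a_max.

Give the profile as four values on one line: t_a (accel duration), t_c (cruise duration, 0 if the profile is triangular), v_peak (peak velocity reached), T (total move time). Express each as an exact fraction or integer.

v_max²/a_max = 12²/3 = 48
72 ≥ 48 so v_max reached
t_a = 12/3 = 4; v_peak = 12
d_cruise = 72 − 48 = 24; t_c = 24/12 = 2
T = 2·4 + 2 = 10

t_a=4 t_c=2 v_peak=12 T=10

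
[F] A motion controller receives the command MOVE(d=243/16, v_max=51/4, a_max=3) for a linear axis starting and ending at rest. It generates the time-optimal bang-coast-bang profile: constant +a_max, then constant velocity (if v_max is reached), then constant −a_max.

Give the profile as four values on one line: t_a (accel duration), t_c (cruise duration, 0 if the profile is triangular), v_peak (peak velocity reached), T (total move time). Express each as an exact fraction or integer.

vₘ²/aₘ = (51/4)²/3 = 867/16
243/16 < 867/16 ⇒ no cruise
v_peak = √(243/16·3) = √(729/16) = 27/4
t_a = (27/4)/3 = 9/4; t_c = 0
T = 2·9/4 = 9/2

t_a=9/4 t_c=0 v_peak=27/4 T=9/2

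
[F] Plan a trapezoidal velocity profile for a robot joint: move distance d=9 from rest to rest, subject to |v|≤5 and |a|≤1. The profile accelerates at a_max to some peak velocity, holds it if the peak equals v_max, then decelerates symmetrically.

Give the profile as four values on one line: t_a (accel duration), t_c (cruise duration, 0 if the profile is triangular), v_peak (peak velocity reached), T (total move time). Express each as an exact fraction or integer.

v_max²/a_max = 5²/1 = 25
9 < 25 ⇒ no cruise
v_peak = √(9·1) = √9 = 3
t_a = 3/1 = 3; t_c = 0
T = 2·3 = 6

t_a=3 t_c=0 v_peak=3 T=6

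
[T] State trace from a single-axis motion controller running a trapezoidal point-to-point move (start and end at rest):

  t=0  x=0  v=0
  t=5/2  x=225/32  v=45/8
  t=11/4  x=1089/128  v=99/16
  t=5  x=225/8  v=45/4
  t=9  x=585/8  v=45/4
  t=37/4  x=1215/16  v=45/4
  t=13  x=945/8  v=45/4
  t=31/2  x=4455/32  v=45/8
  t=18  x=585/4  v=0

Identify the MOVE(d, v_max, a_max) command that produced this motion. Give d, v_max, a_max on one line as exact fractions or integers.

d=585/4 v_max=45/4 a_max=9/4

final state: t=18, x=585/4, v=0 → d = 585/4
a_max = (45/8−0)/(5/2−0) = 9/4
max v = 45/4 over t∈[5,13] → v_max = 45/4
check: 45/4·(5+8) = 585/4 ✓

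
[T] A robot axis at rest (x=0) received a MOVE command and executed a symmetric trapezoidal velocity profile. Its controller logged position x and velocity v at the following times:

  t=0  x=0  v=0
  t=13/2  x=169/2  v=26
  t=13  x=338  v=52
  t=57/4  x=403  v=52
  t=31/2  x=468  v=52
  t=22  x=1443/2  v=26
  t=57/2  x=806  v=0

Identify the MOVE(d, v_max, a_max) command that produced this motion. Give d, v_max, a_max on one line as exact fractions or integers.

final state: t=57/2, x=806, v=0 → d = 806
a_max = (26−0)/(13/2−0) = 4
max v = 52 over t∈[13,31/2] → v_max = 52
check: 52·(13+5/2) = 806 ✓

d=806 v_max=52 a_max=4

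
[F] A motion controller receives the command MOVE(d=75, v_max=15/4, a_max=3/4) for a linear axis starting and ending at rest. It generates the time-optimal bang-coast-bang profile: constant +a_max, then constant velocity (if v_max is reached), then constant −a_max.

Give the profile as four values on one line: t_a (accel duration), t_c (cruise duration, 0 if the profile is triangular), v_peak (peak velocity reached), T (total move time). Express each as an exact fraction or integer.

t_a=5 t_c=15 v_peak=15/4 T=25

(v_max)²/a_max = (15/4)²/(3/4) = 75/4
75 ≥ 75/4 → trapezoidal
t_a = (15/4)/(3/4) = 5; v_peak = 15/4
d_cruise = 75 − 75/4 = 225/4; t_c = (225/4)/(15/4) = 15
T = 2·5 + 15 = 25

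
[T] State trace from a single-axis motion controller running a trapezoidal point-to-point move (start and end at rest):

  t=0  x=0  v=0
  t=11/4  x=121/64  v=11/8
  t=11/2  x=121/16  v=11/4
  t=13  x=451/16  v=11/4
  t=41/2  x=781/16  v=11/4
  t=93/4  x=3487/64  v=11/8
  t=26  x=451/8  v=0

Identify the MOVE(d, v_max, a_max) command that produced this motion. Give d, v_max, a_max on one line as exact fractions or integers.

d=451/8 v_max=11/4 a_max=1/2

final state: t=26, x=451/8, v=0 → d = 451/8
a_max = (11/8−0)/(11/4−0) = 1/2
max v = 11/4 over t∈[11/2,41/2] → v_max = 11/4
check: 11/4·(11/2+15) = 451/8 ✓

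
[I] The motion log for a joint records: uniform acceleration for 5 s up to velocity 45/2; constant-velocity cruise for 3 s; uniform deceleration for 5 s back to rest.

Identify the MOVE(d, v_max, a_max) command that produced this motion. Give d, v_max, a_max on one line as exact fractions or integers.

a_max = (45/2)/5 = 9/2
d_a = ½·45/2·5 = 225/4; d_c = 45/2·3 = 135/2
d = 2·225/4 + 135/2 = 180
t_c = 3 > 0 so v_max = 45/2

d=180 v_max=45/2 a_max=9/2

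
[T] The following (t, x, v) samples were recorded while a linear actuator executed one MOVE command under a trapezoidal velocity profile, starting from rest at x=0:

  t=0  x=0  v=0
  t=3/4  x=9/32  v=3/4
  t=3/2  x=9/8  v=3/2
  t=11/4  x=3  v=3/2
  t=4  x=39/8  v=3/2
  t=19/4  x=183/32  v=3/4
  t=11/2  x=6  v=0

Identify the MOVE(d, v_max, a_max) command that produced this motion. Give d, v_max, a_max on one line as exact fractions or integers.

d=6 v_max=3/2 a_max=1

final state: t=11/2, x=6, v=0 → d = 6
a_max = (3/4−0)/(3/4−0) = 1
max v = 3/2 over t∈[3/2,4] → v_max = 3/2
check: 3/2·(3/2+5/2) = 6 ✓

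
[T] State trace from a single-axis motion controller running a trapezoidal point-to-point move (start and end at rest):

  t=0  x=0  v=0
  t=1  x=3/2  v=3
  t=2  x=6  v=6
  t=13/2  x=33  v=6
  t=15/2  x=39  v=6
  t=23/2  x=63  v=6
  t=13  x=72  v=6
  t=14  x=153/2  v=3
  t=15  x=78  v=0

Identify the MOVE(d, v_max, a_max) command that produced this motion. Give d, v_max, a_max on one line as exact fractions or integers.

d=78 v_max=6 a_max=3

final state: t=15, x=78, v=0 → d = 78
a_max = (3−0)/(1−0) = 3
max v = 6 over t∈[2,13] → v_max = 6
check: 6·(2+11) = 78 ✓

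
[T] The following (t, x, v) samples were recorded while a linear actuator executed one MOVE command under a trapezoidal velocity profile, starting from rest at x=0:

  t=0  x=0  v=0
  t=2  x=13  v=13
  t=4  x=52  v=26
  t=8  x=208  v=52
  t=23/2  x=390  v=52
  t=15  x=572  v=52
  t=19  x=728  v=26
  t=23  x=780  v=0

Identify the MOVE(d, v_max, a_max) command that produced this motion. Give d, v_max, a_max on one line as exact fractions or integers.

d=780 v_max=52 a_max=13/2

final state: t=23, x=780, v=0 → d = 780
a_max = (13−0)/(2−0) = 13/2
max v = 52 over t∈[8,15] → v_max = 52
check: 52·(8+7) = 780 ✓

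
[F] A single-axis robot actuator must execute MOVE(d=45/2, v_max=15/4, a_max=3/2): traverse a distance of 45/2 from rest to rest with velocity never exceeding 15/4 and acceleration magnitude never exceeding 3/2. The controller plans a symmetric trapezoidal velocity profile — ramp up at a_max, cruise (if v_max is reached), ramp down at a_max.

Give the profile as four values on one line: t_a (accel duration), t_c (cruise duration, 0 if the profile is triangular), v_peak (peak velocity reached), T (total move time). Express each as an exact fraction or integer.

t_a=5/2 t_c=7/2 v_peak=15/4 T=17/2

(v_max)²/a_max = (15/4)²/(3/2) = 75/8
45/2 ≥ 75/8 → trapezoidal
t_a = (15/4)/(3/2) = 5/2; v_peak = 15/4
d_cruise = 45/2 − 75/8 = 105/8; t_c = (105/8)/(15/4) = 7/2
T = 2·5/2 + 7/2 = 17/2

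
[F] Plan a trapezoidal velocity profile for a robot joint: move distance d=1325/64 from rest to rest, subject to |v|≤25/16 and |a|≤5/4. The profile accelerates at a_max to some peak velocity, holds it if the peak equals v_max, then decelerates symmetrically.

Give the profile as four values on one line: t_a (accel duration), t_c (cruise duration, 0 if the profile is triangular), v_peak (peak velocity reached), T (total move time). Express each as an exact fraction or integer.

(v_max)²/a_max = (25/16)²/(5/4) = 125/64
1325/64 ≥ 125/64 so v_max reached
t_a = (25/16)/(5/4) = 5/4; v_peak = 25/16
d_cruise = 1325/64 − 125/64 = 75/4; t_c = (75/4)/(25/16) = 12
T = 2·5/4 + 12 = 29/2

t_a=5/4 t_c=12 v_peak=25/16 T=29/2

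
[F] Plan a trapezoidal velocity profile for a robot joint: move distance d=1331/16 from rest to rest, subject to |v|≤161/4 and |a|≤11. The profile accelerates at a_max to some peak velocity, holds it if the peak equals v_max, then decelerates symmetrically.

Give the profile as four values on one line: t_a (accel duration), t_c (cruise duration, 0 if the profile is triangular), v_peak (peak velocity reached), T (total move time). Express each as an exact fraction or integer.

(v_max)²/a_max = (161/4)²/11 = 25921/176
1331/16 < 25921/176 → triangular
v_peak = √(1331/16·11) = √(14641/16) = 121/4
t_a = (121/4)/11 = 11/4; t_c = 0
T = 2·11/4 = 11/2

t_a=11/4 t_c=0 v_peak=121/4 T=11/2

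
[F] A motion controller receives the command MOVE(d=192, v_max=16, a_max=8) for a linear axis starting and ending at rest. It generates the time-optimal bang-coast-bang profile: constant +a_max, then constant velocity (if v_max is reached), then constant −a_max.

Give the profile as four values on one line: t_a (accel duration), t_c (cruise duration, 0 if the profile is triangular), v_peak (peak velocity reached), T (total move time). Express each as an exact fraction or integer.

v_max²/a_max = 16²/8 = 32
192 ≥ 32 → trapezoidal
t_a = 16/8 = 2; v_peak = 16
d_cruise = 192 − 32 = 160; t_c = 160/16 = 10
T = 2·2 + 10 = 14

t_a=2 t_c=10 v_peak=16 T=14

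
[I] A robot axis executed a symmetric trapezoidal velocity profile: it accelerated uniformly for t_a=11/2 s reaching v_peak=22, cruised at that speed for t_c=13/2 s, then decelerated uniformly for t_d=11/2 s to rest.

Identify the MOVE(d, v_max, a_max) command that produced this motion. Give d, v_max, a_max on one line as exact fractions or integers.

d=264 v_max=22 a_max=4

a_max = 22/(11/2) = 4
d_a = ½·22·11/2 = 121/2; d_c = 22·13/2 = 143
d = 2·121/2 + 143 = 264
t_c = 13/2 > 0 so v_max = 22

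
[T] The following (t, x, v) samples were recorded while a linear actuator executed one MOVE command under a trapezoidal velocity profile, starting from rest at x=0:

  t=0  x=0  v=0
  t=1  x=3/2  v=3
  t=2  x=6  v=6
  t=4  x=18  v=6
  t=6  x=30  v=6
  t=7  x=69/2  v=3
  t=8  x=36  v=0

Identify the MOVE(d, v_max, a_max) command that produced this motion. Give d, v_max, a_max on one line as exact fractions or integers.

final state: t=8, x=36, v=0 → d = 36
a_max = (3−0)/(1−0) = 3
max v = 6 over t∈[2,6] → v_max = 6
check: 6·(2+4) = 36 ✓

d=36 v_max=6 a_max=3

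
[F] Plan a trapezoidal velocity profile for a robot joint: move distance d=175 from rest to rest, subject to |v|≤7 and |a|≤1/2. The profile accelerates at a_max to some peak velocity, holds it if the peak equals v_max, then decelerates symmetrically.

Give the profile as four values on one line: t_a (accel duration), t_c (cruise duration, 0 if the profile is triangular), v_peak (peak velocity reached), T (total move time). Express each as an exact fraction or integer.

t_a=14 t_c=11 v_peak=7 T=39

v_max²/a_max = 7²/(1/2) = 98
175 ≥ 98 → trapezoidal
t_a = 7/(1/2) = 14; v_peak = 7
d_cruise = 175 − 98 = 77; t_c = 77/7 = 11
T = 2·14 + 11 = 39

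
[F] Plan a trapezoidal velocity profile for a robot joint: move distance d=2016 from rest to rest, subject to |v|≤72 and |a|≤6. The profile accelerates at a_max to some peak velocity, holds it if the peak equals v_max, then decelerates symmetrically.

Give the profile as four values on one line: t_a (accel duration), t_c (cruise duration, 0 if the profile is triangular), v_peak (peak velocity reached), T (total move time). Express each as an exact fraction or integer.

t_a=12 t_c=16 v_peak=72 T=40

vₘ²/aₘ = 72²/6 = 864
2016 ≥ 864 → trapezoidal
t_a = 72/6 = 12; v_peak = 72
d_cruise = 2016 − 864 = 1152; t_c = 1152/72 = 16
T = 2·12 + 16 = 40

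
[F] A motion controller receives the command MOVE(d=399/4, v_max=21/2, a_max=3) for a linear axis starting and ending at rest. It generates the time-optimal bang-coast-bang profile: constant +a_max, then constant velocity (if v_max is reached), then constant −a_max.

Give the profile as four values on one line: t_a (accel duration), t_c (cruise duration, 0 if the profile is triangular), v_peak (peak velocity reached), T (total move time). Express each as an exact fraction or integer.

t_a=7/2 t_c=6 v_peak=21/2 T=13

v_max²/a_max = (21/2)²/3 = 147/4
399/4 ≥ 147/4 so v_max reached
t_a = (21/2)/3 = 7/2; v_peak = 21/2
d_cruise = 399/4 − 147/4 = 63; t_c = 63/(21/2) = 6
T = 2·7/2 + 6 = 13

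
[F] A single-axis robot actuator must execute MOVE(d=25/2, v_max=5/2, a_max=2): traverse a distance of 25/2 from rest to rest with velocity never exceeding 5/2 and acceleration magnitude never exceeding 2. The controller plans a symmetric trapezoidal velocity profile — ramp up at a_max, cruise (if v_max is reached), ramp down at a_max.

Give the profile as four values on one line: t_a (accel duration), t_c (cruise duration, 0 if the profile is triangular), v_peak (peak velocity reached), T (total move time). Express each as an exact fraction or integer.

(v_max)²/a_max = (5/2)²/2 = 25/8
25/2 ≥ 25/8 ⇒ cruise phase
t_a = (5/2)/2 = 5/4; v_peak = 5/2
d_cruise = 25/2 − 25/8 = 75/8; t_c = (75/8)/(5/2) = 15/4
T = 2·5/4 + 15/4 = 25/4

t_a=5/4 t_c=15/4 v_peak=5/2 T=25/4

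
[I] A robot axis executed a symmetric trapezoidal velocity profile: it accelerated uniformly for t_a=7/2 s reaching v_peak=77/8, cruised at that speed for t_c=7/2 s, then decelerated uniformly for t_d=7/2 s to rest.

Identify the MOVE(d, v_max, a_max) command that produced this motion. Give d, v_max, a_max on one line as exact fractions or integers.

a_max = (77/8)/(7/2) = 11/4
d_a = ½·77/8·7/2 = 539/32; d_c = 77/8·7/2 = 539/16
d = 2·539/32 + 539/16 = 539/8
t_c = 7/2 > 0 so v_max = 77/8

d=539/8 v_max=77/8 a_max=11/4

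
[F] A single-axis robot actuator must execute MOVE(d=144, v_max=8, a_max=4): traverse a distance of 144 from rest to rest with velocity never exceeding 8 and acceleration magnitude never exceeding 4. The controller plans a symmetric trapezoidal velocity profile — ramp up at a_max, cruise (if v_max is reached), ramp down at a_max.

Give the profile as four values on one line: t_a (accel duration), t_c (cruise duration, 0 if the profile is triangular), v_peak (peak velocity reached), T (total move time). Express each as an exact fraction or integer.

t_a=2 t_c=16 v_peak=8 T=20

v_max²/a_max = 8²/4 = 16
144 ≥ 16 ⇒ cruise phase
t_a = 8/4 = 2; v_peak = 8
d_cruise = 144 − 16 = 128; t_c = 128/8 = 16
T = 2·2 + 16 = 20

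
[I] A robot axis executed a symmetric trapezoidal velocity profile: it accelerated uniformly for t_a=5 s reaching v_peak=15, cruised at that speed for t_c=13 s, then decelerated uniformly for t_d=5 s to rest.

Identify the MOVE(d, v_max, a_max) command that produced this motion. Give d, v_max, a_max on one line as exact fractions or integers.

a_max = 15/5 = 3
d_a = ½·15·5 = 75/2; d_c = 15·13 = 195
d = 2·75/2 + 195 = 270
t_c = 13 > 0 → v_max = v_peak = 15

d=270 v_max=15 a_max=3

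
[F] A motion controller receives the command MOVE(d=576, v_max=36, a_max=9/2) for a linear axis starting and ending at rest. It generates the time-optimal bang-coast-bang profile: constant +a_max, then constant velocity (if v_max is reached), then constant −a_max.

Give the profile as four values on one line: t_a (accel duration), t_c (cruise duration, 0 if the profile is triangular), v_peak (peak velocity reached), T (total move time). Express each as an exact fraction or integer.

t_a=8 t_c=8 v_peak=36 T=24

vₘ²/aₘ = 36²/(9/2) = 288
576 ≥ 288 → trapezoidal
t_a = 36/(9/2) = 8; v_peak = 36
d_cruise = 576 − 288 = 288; t_c = 288/36 = 8
T = 2·8 + 8 = 24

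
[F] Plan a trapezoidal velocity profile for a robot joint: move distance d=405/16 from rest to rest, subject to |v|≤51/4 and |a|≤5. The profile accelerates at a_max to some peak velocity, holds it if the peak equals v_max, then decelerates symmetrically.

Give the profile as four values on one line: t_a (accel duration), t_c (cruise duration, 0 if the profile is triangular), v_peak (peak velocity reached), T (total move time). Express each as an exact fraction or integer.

v_max²/a_max = (51/4)²/5 = 2601/80
405/16 < 2601/80 ⇒ no cruise
v_peak = √(405/16·5) = √(2025/16) = 45/4
t_a = (45/4)/5 = 9/4; t_c = 0
T = 2·9/4 = 9/2

t_a=9/4 t_c=0 v_peak=45/4 T=9/2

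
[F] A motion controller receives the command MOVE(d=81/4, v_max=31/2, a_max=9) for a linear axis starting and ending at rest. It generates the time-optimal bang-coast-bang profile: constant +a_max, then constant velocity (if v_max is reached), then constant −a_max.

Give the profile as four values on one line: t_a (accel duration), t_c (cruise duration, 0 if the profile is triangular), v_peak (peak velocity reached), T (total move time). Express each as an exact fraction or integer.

vₘ²/aₘ = (31/2)²/9 = 961/36
81/4 < 961/36 so t_c = 0
v_peak = √(81/4·9) = √(729/4) = 27/2
t_a = (27/2)/9 = 3/2; t_c = 0
T = 2·3/2 = 3

t_a=3/2 t_c=0 v_peak=27/2 T=3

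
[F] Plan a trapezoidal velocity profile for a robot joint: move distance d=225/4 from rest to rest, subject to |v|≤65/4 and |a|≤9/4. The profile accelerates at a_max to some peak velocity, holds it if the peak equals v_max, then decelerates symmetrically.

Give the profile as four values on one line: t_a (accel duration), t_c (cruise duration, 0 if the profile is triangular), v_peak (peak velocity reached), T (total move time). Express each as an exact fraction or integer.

t_a=5 t_c=0 v_peak=45/4 T=10

vₘ²/aₘ = (65/4)²/(9/4) = 4225/36
225/4 < 4225/36 ⇒ no cruise
v_peak = √(225/4·9/4) = √(2025/16) = 45/4
t_a = (45/4)/(9/4) = 5; t_c = 0
T = 2·5 = 10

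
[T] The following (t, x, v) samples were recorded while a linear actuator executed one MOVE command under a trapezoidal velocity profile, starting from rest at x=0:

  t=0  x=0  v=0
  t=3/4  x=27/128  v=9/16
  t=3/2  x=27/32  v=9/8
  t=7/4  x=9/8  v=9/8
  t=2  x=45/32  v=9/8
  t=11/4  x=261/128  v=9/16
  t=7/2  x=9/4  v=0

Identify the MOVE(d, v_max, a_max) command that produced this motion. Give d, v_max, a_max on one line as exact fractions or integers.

d=9/4 v_max=9/8 a_max=3/4

final state: t=7/2, x=9/4, v=0 → d = 9/4
a_max = (9/16−0)/(3/4−0) = 3/4
max v = 9/8 over t∈[3/2,2] → v_max = 9/8
check: 9/8·(3/2+1/2) = 9/4 ✓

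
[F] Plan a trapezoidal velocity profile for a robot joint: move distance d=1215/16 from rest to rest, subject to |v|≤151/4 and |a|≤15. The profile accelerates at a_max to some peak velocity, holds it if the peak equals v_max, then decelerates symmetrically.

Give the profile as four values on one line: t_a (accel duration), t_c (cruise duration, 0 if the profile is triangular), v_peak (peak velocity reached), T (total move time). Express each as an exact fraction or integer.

vₘ²/aₘ = (151/4)²/15 = 22801/240
1215/16 < 22801/240 ⇒ no cruise
v_peak = √(1215/16·15) = √(18225/16) = 135/4
t_a = (135/4)/15 = 9/4; t_c = 0
T = 2·9/4 = 9/2

t_a=9/4 t_c=0 v_peak=135/4 T=9/2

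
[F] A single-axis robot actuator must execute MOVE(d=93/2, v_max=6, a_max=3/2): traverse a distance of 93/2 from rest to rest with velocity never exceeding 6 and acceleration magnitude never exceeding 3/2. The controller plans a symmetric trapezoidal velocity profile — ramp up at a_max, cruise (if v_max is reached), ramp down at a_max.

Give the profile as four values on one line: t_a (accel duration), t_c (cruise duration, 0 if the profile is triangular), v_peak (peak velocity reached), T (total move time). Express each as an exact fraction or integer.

t_a=4 t_c=15/4 v_peak=6 T=47/4

vₘ²/aₘ = 6²/(3/2) = 24
93/2 ≥ 24 ⇒ cruise phase
t_a = 6/(3/2) = 4; v_peak = 6
d_cruise = 93/2 − 24 = 45/2; t_c = (45/2)/6 = 15/4
T = 2·4 + 15/4 = 47/4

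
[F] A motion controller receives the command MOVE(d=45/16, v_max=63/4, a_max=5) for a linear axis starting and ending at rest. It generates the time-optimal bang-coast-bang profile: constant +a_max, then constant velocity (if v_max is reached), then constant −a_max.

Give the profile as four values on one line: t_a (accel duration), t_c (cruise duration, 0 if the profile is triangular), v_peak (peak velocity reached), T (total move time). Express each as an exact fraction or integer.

v_max²/a_max = (63/4)²/5 = 3969/80
45/16 < 3969/80 so t_c = 0
v_peak = √(45/16·5) = √(225/16) = 15/4
t_a = (15/4)/5 = 3/4; t_c = 0
T = 2·3/4 = 3/2

t_a=3/4 t_c=0 v_peak=15/4 T=3/2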